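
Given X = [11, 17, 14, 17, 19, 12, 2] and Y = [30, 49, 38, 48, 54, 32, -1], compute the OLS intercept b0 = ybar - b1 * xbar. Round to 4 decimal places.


Compute b1 = 3.2500 from the OLS formula.
With xbar = 13.1429 and ybar = 35.7143, the intercept is:
b0 = 35.7143 - 3.2500 * 13.1429 = -7.0000.

-7.0000


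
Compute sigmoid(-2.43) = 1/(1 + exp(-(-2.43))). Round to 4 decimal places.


First, exp(2.4300) = 11.3589.
Then sigma(z) = 1/(1 + 11.3589) = 0.0809.

0.0809


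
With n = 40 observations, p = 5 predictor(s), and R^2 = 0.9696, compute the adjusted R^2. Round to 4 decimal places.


Plug in: Adj R^2 = 1 - (1 - 0.9696) * 39/34.
= 1 - 0.0304 * 39/34
= 1 - 1.1856 / 34
= 1 - 0.0349 = 0.9651.

0.9651


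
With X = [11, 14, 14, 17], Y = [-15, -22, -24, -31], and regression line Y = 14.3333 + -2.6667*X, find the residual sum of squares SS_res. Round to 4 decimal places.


Compute predicted values, then residuals = yi - yhat_i.
Residuals: [0.0004, 1.0005, -0.9995, 0.0006].
SSres = sum(residual^2) = 2.0000.

2.0000


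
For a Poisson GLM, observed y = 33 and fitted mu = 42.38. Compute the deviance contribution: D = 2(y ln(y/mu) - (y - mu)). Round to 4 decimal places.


First: ln(33/42.38) = -0.250169.
Then: 33 * -0.250169 = -8.255577.
y - mu = 33 - 42.38 = -9.38.
D = 2(-8.255577 - -9.38) = 2.248846, which rounds to 2.2488.

2.2488


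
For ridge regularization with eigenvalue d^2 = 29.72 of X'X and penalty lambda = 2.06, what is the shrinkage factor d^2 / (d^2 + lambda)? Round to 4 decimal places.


Compute the denominator: 29.72 + 2.06 = 31.7800.
Shrinkage factor = 29.72 / 31.7800 = 0.9352.

0.9352


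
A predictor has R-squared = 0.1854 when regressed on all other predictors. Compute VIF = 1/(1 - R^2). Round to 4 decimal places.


VIF = 1 / (1 - 0.1854).
= 1 / 0.8146 = 1.2276.

1.2276


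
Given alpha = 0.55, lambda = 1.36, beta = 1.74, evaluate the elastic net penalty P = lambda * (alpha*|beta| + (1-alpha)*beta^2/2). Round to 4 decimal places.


Compute:
L1 = 0.55 * 1.74 = 0.9570.
L2 = 0.45 * 1.74^2 / 2 = 0.6812.
Penalty = 1.36 * (0.9570 + 0.6812) = 2.2280.

2.2280


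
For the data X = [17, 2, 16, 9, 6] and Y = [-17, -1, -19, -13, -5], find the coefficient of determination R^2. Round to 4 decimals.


The fitted line is Y = 0.5663 + -1.1566*X.
SSres = 17.9277, SStot = 240.0000.
R^2 = 1 - SSres/SStot = 0.9253.

0.9253


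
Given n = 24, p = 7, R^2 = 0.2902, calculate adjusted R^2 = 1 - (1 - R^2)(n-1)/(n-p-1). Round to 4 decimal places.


Adjusted R^2 = 1 - (1 - R^2) * (n-1)/(n-p-1).
(1 - R^2) = 0.7098.
(n-1)/(n-p-1) = 23/16.
(1 - R^2) * (n-1) = 0.7098 * 23 = 16.3254.
Divide by (n-p-1): 16.3254 / 16 = 1.0203.
Adj R^2 = 1 - 1.0203 = -0.0203.

-0.0203


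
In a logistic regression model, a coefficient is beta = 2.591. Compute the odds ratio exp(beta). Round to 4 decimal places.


Odds ratio = exp(beta) = exp(2.591).
= 13.3431.

13.3431


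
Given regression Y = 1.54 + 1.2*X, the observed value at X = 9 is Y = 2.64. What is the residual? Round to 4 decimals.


Fitted value at X = 9 is yhat = 1.54 + 1.2*9 = 12.3400.
Residual = 2.64 - 12.3400 = -9.7000.

-9.7000


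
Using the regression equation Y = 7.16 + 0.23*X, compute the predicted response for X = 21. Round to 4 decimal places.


Predicted value:
Y = 7.16 + (0.23)(21) = 7.16 + 4.8300 = 11.9900.

11.9900


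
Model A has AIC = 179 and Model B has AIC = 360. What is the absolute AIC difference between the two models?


Compute |179 - 360| = 181.
Model A has the smaller AIC.

181


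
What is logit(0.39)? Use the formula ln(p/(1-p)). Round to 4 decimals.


1 - p = 0.61.
p/(1-p) = 0.6393.
logit = ln(0.6393) = -0.4473.

-0.4473


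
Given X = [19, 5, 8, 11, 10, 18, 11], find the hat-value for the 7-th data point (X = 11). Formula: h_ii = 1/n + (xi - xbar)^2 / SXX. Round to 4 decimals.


Mean of X: xbar = 11.7143.
SXX = 155.4286.
For X = 11: h = 1/7 + (11 - 11.7143)^2/155.4286 = 0.1461.

0.1461


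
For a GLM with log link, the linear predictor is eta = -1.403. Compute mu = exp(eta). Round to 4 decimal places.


Apply the inverse link:
mu = e^-1.403 = 0.2459.

0.2459


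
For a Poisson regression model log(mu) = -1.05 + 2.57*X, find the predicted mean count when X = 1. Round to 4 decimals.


Compute eta = -1.05 + 2.57 * 1 = 1.5200.
Apply inverse link: mu = e^1.5200 = 4.5722.

4.5722


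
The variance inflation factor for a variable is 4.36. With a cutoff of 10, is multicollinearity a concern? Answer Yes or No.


The threshold is 10.
VIF = 4.36 is < 10.
Multicollinearity indication: No.

No


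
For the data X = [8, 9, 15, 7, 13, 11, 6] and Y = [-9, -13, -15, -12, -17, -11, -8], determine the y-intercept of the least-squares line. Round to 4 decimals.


First find the slope: b1 = -0.7731.
Means: xbar = 9.8571, ybar = -12.1429.
b0 = ybar - b1 * xbar = -12.1429 - -0.7731 * 9.8571 = -4.5220.

-4.5220


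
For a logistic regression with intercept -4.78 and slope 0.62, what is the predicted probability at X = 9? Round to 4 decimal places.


Compute z = -4.78 + (0.62)(9) = 0.8000.
exp(-z) = 0.4493.
P = 1/(1 + 0.4493) = 0.6900.

0.6900


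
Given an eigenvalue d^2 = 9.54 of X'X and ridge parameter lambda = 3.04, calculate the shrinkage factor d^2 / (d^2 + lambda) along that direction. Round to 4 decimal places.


Denominator = d^2 + lambda = 9.54 + 3.04 = 12.5800.
Shrinkage = 9.54 / 12.5800 = 0.7583.

0.7583


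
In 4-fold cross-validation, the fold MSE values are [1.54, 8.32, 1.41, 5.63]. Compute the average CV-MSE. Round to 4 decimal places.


Add all fold MSEs: 16.9000.
Divide by k = 4: 16.9000/4 = 4.2250.

4.2250


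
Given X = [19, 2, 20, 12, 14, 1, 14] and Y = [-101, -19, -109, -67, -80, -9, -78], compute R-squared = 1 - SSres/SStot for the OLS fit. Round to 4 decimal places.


After computing the OLS fit (b0=-6.5029, b1=-5.0912):
SSres = 22.8736, SStot = 8872.8571.
R^2 = 1 - 22.8736/8872.8571 = 0.9974.

0.9974


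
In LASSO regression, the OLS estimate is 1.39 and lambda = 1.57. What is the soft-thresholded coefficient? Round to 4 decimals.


Absolute value: |1.39| = 1.39.
Compare to lambda = 1.57.
Since |beta| <= lambda, the coefficient is set to 0.

0.0000


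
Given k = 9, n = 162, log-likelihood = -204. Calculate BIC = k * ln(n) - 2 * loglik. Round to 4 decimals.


k * ln(n) = 9 * ln(162) = 9 * 5.087596 = 45.788364.
-2 * loglik = -2 * (-204) = 408.
BIC = 45.788364 + 408 = 453.788364, which rounds to 453.7884.

453.7884


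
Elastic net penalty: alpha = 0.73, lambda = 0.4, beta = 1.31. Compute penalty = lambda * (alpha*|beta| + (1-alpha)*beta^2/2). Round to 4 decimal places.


Compute:
L1 = 0.73 * 1.31 = 0.9563.
L2 = 0.27 * 1.31^2 / 2 = 0.2317.
Penalty = 0.4 * (0.9563 + 0.2317) = 0.4752.

0.4752


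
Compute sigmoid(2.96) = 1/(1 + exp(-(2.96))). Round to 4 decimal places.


Compute exp(-2.9600) = 0.0518.
Sigmoid = 1 / (1 + 0.0518) = 1 / 1.0518 = 0.9507.

0.9507


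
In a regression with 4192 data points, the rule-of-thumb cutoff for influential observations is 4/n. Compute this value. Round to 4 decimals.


Cook's distance cutoff = 4/n = 4/4192.
= 0.0010.

0.0010


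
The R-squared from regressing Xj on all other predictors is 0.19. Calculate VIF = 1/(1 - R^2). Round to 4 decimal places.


Using VIF = 1/(1 - R^2_j):
1 - 0.19 = 0.81.
VIF = 1.2346.

1.2346


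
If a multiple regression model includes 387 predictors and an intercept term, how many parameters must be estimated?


Including the intercept, the model has 387 predictor coefficients + 1 intercept.
Total = 388.

388


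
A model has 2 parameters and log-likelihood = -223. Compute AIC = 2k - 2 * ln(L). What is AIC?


AIC = 2k - 2*loglik = 2(2) - 2(-223).
= 4 + 446 = 450.

450


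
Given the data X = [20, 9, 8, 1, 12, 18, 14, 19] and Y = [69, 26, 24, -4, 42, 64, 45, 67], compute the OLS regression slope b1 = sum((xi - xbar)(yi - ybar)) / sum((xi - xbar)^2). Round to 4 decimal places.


First compute the means: xbar = 12.6250, ybar = 41.6250.
Then S_xx = sum((xi - xbar)^2) = 295.8750.
S_xy = sum((xi - xbar)(yi - ybar)) = 1156.8750.
b1 = S_xy / S_xx = 1156.8750 / 295.8750 = 3.9100.

3.9100


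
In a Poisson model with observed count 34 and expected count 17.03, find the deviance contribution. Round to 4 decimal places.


Compute y*ln(y/mu) = 34*ln(34/17.03) = 34*0.691384 = 23.507056.
y - mu = 16.97.
D = 2*(23.507056 - (16.97)) = 13.074112, which rounds to 13.0741.

13.0741


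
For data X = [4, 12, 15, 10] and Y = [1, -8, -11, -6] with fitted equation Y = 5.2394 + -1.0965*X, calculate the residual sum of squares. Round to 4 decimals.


Predicted values from Y = 5.2394 + -1.0965*X.
Residuals: [0.1466, -0.0814, 0.2081, -0.2744].
SSres = 0.1467.

0.1467


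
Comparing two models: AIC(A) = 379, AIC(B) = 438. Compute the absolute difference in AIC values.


Compute |379 - 438| = 59.
Model A has the smaller AIC.

59


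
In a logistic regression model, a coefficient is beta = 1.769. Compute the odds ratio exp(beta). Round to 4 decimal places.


The odds ratio is computed as:
OR = e^(1.769) = 5.8650.

5.8650


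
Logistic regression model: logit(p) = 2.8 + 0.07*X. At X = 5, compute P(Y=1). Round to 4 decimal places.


z = 2.8 + 0.07 * 5 = 3.1500.
Sigmoid: P = 1 / (1 + exp(-3.1500)) = 0.9589.

0.9589


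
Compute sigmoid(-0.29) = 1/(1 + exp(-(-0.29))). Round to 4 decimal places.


Compute exp(0.2900) = 1.3364.
Sigmoid = 1 / (1 + 1.3364) = 1 / 2.3364 = 0.4280.

0.4280


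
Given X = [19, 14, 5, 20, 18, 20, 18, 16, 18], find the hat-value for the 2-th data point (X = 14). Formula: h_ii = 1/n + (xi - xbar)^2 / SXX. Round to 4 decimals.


Compute xbar = 16.4444 with n = 9 observations.
SXX = 176.2222.
Leverage = 1/9 + (14 - 16.4444)^2/176.2222 = 0.1450.

0.1450


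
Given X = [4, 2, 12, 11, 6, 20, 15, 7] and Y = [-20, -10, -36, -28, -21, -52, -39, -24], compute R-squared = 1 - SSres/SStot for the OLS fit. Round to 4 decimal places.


After computing the OLS fit (b0=-8.0783, b1=-2.1477):
SSres = 38.4609, SStot = 1209.5000.
R^2 = 1 - 38.4609/1209.5000 = 0.9682.

0.9682


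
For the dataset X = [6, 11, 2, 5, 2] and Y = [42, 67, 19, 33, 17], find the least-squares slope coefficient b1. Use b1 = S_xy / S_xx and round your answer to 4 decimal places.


Calculate xbar = 5.2000, ybar = 35.6000.
S_xx = 54.8000, S_xy = 300.4000.
Using b1 = S_xy / S_xx = 300.4000 / 54.8000, we get b1 = 5.4818.

5.4818


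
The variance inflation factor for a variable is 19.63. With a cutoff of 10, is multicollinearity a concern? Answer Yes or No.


Check: VIF = 19.63 vs threshold = 10.
Since 19.63 >= 10, the answer is Yes.

Yes


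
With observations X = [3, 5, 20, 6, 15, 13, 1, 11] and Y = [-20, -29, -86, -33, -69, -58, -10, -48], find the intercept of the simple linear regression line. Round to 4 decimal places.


The slope is b1 = -3.9295.
Sample means are xbar = 9.2500 and ybar = -44.1250.
Intercept: b0 = -44.1250 - (-3.9295)(9.2500) = -7.7769.

-7.7769


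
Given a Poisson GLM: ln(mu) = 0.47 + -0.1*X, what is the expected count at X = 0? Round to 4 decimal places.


Compute eta = 0.47 + -0.1 * 0 = 0.4700.
Apply inverse link: mu = e^0.4700 = 1.6000.

1.6000


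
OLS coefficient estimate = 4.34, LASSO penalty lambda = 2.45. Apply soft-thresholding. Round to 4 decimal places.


|beta_OLS| = 4.34.
lambda = 2.45.
Since |beta| > lambda, coefficient = sign(beta)*(|beta| - lambda) = 1.8900.
Result = 1.8900.

1.8900


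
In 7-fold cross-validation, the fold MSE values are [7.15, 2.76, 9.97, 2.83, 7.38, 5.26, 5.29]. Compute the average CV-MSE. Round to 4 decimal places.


Total MSE across folds = 40.6400.
CV-MSE = 40.6400/7 = 5.8057.

5.8057


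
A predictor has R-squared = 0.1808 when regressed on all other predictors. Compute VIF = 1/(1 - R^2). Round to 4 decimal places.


Denominator: 1 - 0.1808 = 0.8192.
VIF = 1 / 0.8192 = 1.2207.

1.2207


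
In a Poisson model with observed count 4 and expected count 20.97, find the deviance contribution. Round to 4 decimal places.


Compute y*ln(y/mu) = 4*ln(4/20.97) = 4*-1.656798 = -6.627192.
y - mu = -16.97.
D = 2*(-6.627192 - (-16.97)) = 20.685616, which rounds to 20.6856.

20.6856


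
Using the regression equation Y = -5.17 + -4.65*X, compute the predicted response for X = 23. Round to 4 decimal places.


Plug X = 23 into Y = -5.17 + -4.65*X:
Y = -5.17 + -106.9500 = -112.1200.

-112.1200


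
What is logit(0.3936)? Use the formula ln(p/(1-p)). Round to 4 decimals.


The odds are p/(1-p) = 0.3936 / 0.6064 = 0.6491.
logit(p) = ln(0.6491) = -0.4322.

-0.4322


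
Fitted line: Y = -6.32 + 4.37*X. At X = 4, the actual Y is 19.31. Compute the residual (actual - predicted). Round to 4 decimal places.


Compute yhat = -6.32 + (4.37)(4) = 11.1600.
Residual = actual - predicted = 19.31 - 11.1600 = 8.1500.

8.1500


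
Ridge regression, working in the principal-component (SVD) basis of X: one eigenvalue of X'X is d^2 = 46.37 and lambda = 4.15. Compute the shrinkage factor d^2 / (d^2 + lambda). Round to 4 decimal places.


Denominator = d^2 + lambda = 46.37 + 4.15 = 50.5200.
Shrinkage = 46.37 / 50.5200 = 0.9179.

0.9179


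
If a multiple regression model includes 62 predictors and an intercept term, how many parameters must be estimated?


Total coefficients = number of predictors + 1 (for the intercept).
= 62 + 1 = 63.

63


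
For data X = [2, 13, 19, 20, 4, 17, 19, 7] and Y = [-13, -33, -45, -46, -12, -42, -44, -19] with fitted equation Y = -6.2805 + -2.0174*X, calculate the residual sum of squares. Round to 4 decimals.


For each point, residual = actual - predicted.
Residuals: [-2.6847, -0.4933, -0.3889, 0.6285, 2.3501, -1.4237, 0.6111, 1.4023].
Sum of squared residuals = 17.8870.

17.8870


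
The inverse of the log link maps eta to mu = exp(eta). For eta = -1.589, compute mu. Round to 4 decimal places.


mu = exp(eta) = exp(-1.589).
= 0.2041.

0.2041


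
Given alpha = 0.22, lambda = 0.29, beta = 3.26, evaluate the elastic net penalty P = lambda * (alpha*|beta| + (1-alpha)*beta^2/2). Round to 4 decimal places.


Compute:
L1 = 0.22 * 3.26 = 0.7172.
L2 = 0.78 * 3.26^2 / 2 = 4.1448.
Penalty = 0.29 * (0.7172 + 4.1448) = 1.4100.

1.4100


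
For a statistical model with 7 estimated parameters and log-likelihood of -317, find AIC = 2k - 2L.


AIC = 2k - 2*loglik = 2(7) - 2(-317).
= 14 + 634 = 648.

648


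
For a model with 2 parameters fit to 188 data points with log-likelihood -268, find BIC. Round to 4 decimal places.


Compute k*ln(n) = 2*ln(188) = 2*5.236442 = 10.472884.
Then -2*loglik = 536.
BIC = 10.472884 + 536 = 546.472884, which rounds to 546.4729.

546.4729


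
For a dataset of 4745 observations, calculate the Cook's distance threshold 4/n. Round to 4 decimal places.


Cook's distance cutoff = 4/n = 4/4745.
= 0.0008.

0.0008


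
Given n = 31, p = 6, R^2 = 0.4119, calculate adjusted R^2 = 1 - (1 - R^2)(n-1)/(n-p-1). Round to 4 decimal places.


Adjusted R^2 = 1 - (1 - R^2) * (n-1)/(n-p-1).
(1 - R^2) = 0.5881.
(n-1)/(n-p-1) = 30/24.
(1 - R^2) * (n-1) = 0.5881 * 30 = 17.6430.
Divide by (n-p-1): 17.6430 / 24 = 0.7351.
Adj R^2 = 1 - 0.7351 = 0.2649.

0.2649


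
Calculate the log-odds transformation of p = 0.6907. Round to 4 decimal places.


Compute the odds: 0.6907/0.3093 = 2.2331.
Take the natural log: ln(2.2331) = 0.8034.

0.8034


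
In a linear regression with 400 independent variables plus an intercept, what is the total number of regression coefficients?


Including the intercept, the model has 400 predictor coefficients + 1 intercept.
Total = 401.

401


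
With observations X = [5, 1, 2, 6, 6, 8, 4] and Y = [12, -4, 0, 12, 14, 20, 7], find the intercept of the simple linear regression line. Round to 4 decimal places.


The slope is b1 = 3.3920.
Sample means are xbar = 4.5714 and ybar = 8.7143.
Intercept: b0 = 8.7143 - (3.3920)(4.5714) = -6.7920.

-6.7920


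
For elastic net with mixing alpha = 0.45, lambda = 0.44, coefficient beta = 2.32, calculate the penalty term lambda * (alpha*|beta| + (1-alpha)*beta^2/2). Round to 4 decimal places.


Compute:
L1 = 0.45 * 2.32 = 1.0440.
L2 = 0.55 * 2.32^2 / 2 = 1.4802.
Penalty = 0.44 * (1.0440 + 1.4802) = 1.1106.

1.1106


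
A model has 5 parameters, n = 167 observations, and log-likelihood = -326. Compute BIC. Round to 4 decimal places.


ln(167) = 5.117994.
k * ln(n) = 5 * 5.117994 = 25.589970.
-2L = 652.
BIC = 25.589970 + 652 = 677.589970, which rounds to 677.5900.

677.5900


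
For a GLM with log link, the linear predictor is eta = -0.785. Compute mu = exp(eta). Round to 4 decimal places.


Apply the inverse link:
mu = e^-0.785 = 0.4561.

0.4561


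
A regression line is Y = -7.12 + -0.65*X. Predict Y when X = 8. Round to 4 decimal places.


Predicted value:
Y = -7.12 + (-0.65)(8) = -7.12 + -5.2000 = -12.3200.

-12.3200


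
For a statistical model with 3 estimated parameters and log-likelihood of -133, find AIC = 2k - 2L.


Compute:
2k = 2*3 = 6.
-2*loglik = -2*(-133) = 266.
AIC = 6 + 266 = 272.

272


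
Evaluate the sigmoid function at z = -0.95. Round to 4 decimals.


Compute exp(0.9500) = 2.5857.
Sigmoid = 1 / (1 + 2.5857) = 1 / 3.5857 = 0.2789.

0.2789


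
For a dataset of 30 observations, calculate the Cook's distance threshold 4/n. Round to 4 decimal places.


Using the rule of thumb:
Threshold = 4 / 30 = 0.1333.

0.1333


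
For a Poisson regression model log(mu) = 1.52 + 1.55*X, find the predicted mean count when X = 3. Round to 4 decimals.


Linear predictor: eta = 1.52 + (1.55)(3) = 6.1700.
Expected count: mu = exp(6.1700) = 478.1861.

478.1861


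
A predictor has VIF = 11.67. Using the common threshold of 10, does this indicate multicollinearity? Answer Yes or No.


The threshold is 10.
VIF = 11.67 is >= 10.
Multicollinearity indication: Yes.

Yes


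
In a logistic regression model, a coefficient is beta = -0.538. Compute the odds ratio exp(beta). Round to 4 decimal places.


Odds ratio = exp(beta) = exp(-0.538).
= 0.5839.

0.5839


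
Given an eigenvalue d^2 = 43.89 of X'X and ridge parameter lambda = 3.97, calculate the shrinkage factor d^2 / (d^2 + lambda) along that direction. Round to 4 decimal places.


Compute the denominator: 43.89 + 3.97 = 47.8600.
Shrinkage factor = 43.89 / 47.8600 = 0.9170.

0.9170


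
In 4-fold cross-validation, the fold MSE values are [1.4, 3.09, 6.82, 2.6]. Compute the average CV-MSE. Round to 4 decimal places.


Total MSE across folds = 13.9100.
CV-MSE = 13.9100/4 = 3.4775.

3.4775


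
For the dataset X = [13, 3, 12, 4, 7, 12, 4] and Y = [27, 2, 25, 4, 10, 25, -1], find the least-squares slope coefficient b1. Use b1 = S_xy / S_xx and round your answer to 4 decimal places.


Calculate xbar = 7.8571, ybar = 13.1429.
S_xx = 114.8571, S_xy = 316.1429.
Using b1 = S_xy / S_xx = 316.1429 / 114.8571, we get b1 = 2.7525.

2.7525


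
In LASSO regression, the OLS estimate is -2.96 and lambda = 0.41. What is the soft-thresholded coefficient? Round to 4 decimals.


Absolute value: |-2.96| = 2.96.
Compare to lambda = 0.41.
Since |beta| > lambda, coefficient = sign(beta)*(|beta| - lambda) = -2.5500.

-2.5500


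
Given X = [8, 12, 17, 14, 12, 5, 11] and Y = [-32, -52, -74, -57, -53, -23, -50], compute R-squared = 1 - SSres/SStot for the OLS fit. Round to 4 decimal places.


The fitted line is Y = -0.7500 + -4.2500*X.
SSres = 28.0000, SStot = 1679.4286.
R^2 = 1 - SSres/SStot = 0.9833.

0.9833


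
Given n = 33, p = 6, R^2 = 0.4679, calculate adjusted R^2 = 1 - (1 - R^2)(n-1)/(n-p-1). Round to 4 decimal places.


Plug in: Adj R^2 = 1 - (1 - 0.4679) * 32/26.
= 1 - 0.5321 * 32/26
= 1 - 17.0272 / 26
= 1 - 0.6549 = 0.3451.

0.3451


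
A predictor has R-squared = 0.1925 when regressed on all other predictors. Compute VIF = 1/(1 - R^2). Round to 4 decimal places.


Denominator: 1 - 0.1925 = 0.8075.
VIF = 1 / 0.8075 = 1.2384.

1.2384


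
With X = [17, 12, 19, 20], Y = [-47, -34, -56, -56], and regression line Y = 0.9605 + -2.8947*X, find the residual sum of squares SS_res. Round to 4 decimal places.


Compute predicted values, then residuals = yi - yhat_i.
Residuals: [1.2494, -0.2241, -1.9612, 0.9335].
SSres = sum(residual^2) = 6.3289.

6.3289


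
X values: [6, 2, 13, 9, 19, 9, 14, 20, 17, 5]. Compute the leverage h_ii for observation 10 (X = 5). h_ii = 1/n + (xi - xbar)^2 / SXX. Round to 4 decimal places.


n = 10, xbar = 11.4000.
SXX = sum((xi - xbar)^2) = 342.4000.
h = 1/10 + (5 - 11.4000)^2 / 342.4000 = 0.2196.

0.2196


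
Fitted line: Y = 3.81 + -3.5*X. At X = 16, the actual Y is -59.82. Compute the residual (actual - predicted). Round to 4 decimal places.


Predicted = 3.81 + -3.5 * 16 = -52.1900.
Residual = -59.82 - -52.1900 = -7.6300.

-7.6300


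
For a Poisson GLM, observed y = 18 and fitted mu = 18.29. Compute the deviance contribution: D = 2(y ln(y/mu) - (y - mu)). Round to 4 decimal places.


Compute y*ln(y/mu) = 18*ln(18/18.29) = 18*-0.015983 = -0.287694.
y - mu = -0.29.
D = 2*(-0.287694 - (-0.29)) = 0.004612, which rounds to 0.0046.

0.0046


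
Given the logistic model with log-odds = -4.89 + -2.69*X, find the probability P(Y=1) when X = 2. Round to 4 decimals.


Compute z = -4.89 + (-2.69)(2) = -10.2700.
exp(-z) = 28853.8872.
P = 1/(1 + 28853.8872) = 0.0000.

0.0000


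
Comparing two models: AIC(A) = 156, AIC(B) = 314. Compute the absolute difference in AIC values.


Absolute difference = |156 - 314| = 158.
The model with lower AIC (A) is preferred.

158


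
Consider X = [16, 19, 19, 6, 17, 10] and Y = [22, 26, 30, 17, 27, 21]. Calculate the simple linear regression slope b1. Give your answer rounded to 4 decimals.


Calculate xbar = 14.5000, ybar = 23.8333.
S_xx = 141.5000, S_xy = 113.5000.
Using b1 = S_xy / S_xx = 113.5000 / 141.5000, we get b1 = 0.8021.

0.8021


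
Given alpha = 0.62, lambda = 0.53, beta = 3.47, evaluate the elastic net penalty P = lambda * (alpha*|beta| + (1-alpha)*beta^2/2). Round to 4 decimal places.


alpha * |beta| = 0.62 * 3.47 = 2.1514.
(1-alpha) * beta^2/2 = 0.38 * 12.0409/2 = 2.2878.
Total = 0.53 * (2.1514 + 2.2878) = 2.3528.

2.3528


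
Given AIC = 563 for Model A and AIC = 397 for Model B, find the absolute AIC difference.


Compute |563 - 397| = 166.
Model B has the smaller AIC.

166


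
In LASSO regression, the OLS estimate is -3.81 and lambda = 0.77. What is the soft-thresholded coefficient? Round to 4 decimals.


Absolute value: |-3.81| = 3.81.
Compare to lambda = 0.77.
Since |beta| > lambda, coefficient = sign(beta)*(|beta| - lambda) = -3.0400.

-3.0400


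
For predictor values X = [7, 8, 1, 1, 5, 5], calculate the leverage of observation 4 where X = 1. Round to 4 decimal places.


Mean of X: xbar = 4.5000.
SXX = 43.5000.
For X = 1: h = 1/6 + (1 - 4.5000)^2/43.5000 = 0.4483.

0.4483


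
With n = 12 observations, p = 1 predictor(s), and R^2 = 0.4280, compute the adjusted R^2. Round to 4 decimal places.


Using the formula:
(1 - 0.4280) = 0.5720.
Multiply by 11/10: 0.5720 * 11 = 6.2920, then 6.2920 / 10 = 0.6292.
Adj R^2 = 1 - 0.6292 = 0.3708.

0.3708


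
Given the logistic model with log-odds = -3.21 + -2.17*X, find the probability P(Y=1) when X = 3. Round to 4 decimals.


Compute z = -3.21 + (-2.17)(3) = -9.7200.
exp(-z) = 16647.2447.
P = 1/(1 + 16647.2447) = 0.0001.

0.0001


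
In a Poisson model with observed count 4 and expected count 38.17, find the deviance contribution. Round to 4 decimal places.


First: ln(4/38.17) = -2.255756.
Then: 4 * -2.255756 = -9.023024.
y - mu = 4 - 38.17 = -34.17.
D = 2(-9.023024 - -34.17) = 50.293952, which rounds to 50.2940.

50.2940


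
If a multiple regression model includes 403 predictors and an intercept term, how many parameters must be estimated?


Each predictor gets one coefficient, plus one intercept.
Total parameters = 403 + 1 = 404.

404


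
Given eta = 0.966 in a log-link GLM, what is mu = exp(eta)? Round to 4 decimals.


Apply the inverse link:
mu = e^0.966 = 2.6274.

2.6274


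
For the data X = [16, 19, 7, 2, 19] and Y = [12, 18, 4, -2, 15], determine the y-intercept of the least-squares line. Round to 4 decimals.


Compute b1 = 1.0573 from the OLS formula.
With xbar = 12.6000 and ybar = 9.4000, the intercept is:
b0 = 9.4000 - 1.0573 * 12.6000 = -3.9224.

-3.9224


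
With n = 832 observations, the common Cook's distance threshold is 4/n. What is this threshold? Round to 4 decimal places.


The threshold is 4/n.
4/832 = 0.0048.

0.0048


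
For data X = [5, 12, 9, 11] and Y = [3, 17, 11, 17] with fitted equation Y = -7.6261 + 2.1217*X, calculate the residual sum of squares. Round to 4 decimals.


For each point, residual = actual - predicted.
Residuals: [0.0176, -0.8343, -0.4692, 1.2874].
Sum of squared residuals = 2.5739.

2.5739


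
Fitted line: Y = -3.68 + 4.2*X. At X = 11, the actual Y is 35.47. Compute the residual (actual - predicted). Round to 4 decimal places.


Compute yhat = -3.68 + (4.2)(11) = 42.5200.
Residual = actual - predicted = 35.47 - 42.5200 = -7.0500.

-7.0500


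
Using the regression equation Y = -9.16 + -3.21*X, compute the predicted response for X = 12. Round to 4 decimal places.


Plug X = 12 into Y = -9.16 + -3.21*X:
Y = -9.16 + -38.5200 = -47.6800.

-47.6800


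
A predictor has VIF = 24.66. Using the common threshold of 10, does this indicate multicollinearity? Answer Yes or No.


The threshold is 10.
VIF = 24.66 is >= 10.
Multicollinearity indication: Yes.

Yes


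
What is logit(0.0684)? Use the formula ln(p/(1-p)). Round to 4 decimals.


1 - p = 0.9316.
p/(1-p) = 0.0734.
logit = ln(0.0734) = -2.6115.

-2.6115


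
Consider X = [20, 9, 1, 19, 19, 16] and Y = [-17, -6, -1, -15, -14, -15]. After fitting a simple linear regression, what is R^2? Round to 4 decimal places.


Fit the OLS line: b0 = 0.2019, b1 = -0.8239.
SSres = 8.5305.
SStot = 201.3333.
R^2 = 1 - 8.5305/201.3333 = 0.9576.

0.9576


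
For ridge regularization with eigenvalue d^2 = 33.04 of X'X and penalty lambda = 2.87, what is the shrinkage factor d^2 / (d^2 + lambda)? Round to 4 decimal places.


d^2 + lambda = 33.04 + 2.87 = 35.9100.
Shrinkage factor = 33.04/35.9100 = 0.9201.

0.9201


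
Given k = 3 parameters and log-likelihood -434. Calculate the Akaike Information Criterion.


AIC = 2*3 - 2*(-434).
= 6 + 868 = 874.

874


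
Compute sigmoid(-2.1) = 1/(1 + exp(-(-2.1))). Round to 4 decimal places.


Compute exp(2.1000) = 8.1662.
Sigmoid = 1 / (1 + 8.1662) = 1 / 9.1662 = 0.1091.

0.1091


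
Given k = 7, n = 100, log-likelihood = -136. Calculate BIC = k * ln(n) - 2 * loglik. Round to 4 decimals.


Compute k*ln(n) = 7*ln(100) = 7*4.605170 = 32.236190.
Then -2*loglik = 272.
BIC = 32.236190 + 272 = 304.236190, which rounds to 304.2362.

304.2362


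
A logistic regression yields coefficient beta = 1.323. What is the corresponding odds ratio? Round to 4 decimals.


The odds ratio is computed as:
OR = e^(1.323) = 3.7547.

3.7547


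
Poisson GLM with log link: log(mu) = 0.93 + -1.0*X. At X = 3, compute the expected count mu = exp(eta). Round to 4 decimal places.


eta = 0.93 + -1.0 * 3 = -2.0700.
mu = exp(-2.0700) = 0.1262.

0.1262


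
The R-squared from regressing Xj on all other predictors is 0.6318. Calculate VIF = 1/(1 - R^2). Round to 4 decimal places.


VIF = 1 / (1 - 0.6318).
= 1 / 0.3682 = 2.7159.

2.7159


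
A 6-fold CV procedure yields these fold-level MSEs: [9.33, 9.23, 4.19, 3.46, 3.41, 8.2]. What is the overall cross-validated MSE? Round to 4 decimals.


Sum of fold MSEs = 37.8200.
Average = 37.8200 / 6 = 6.3033.

6.3033


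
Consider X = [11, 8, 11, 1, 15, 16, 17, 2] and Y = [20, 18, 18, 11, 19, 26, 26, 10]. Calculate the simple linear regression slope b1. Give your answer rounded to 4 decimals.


First compute the means: xbar = 10.1250, ybar = 18.5000.
Then S_xx = sum((xi - xbar)^2) = 260.8750.
S_xy = sum((xi - xbar)(yi - ybar)) = 237.5000.
b1 = S_xy / S_xx = 237.5000 / 260.8750 = 0.9104.

0.9104


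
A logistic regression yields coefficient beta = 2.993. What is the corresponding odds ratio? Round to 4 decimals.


exp(2.993) = 19.9454.
So the odds ratio is 19.9454.

19.9454


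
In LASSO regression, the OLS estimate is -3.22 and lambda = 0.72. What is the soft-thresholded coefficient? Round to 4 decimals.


Absolute value: |-3.22| = 3.22.
Compare to lambda = 0.72.
Since |beta| > lambda, coefficient = sign(beta)*(|beta| - lambda) = -2.5000.

-2.5000


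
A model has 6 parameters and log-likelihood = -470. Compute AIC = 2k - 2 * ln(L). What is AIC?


AIC = 2*6 - 2*(-470).
= 12 + 940 = 952.

952


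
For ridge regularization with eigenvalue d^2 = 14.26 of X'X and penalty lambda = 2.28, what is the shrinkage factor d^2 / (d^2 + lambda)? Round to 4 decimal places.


d^2 + lambda = 14.26 + 2.28 = 16.5400.
Shrinkage factor = 14.26/16.5400 = 0.8622.

0.8622


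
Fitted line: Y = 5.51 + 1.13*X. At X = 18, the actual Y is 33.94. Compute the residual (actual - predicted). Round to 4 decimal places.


Predicted = 5.51 + 1.13 * 18 = 25.8500.
Residual = 33.94 - 25.8500 = 8.0900.

8.0900


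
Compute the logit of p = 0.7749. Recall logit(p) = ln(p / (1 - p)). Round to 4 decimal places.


1 - p = 0.2251.
p/(1-p) = 3.4425.
logit = ln(3.4425) = 1.2362.

1.2362


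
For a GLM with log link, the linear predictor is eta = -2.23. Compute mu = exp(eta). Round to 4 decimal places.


mu = exp(eta) = exp(-2.23).
= 0.1075.

0.1075


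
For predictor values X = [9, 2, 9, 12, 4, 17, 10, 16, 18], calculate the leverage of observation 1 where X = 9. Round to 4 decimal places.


Compute xbar = 10.7778 with n = 9 observations.
SXX = 249.5556.
Leverage = 1/9 + (9 - 10.7778)^2/249.5556 = 0.1238.

0.1238


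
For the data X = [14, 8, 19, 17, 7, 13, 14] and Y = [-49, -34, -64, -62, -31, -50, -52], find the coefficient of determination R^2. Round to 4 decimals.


The fitted line is Y = -11.3085 + -2.8570*X.
SSres = 15.3644, SStot = 952.8571.
R^2 = 1 - SSres/SStot = 0.9839.

0.9839


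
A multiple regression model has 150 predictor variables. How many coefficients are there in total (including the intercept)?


Including the intercept, the model has 150 predictor coefficients + 1 intercept.
Total = 151.

151


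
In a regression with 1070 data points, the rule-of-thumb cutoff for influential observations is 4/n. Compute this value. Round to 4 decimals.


The threshold is 4/n.
4/1070 = 0.0037.

0.0037


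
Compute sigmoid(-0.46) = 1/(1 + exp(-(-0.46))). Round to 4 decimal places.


Compute exp(0.4600) = 1.5841.
Sigmoid = 1 / (1 + 1.5841) = 1 / 2.5841 = 0.3870.

0.3870


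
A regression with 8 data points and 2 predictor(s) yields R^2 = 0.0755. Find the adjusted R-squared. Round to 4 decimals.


Plug in: Adj R^2 = 1 - (1 - 0.0755) * 7/5.
= 1 - 0.9245 * 7/5
= 1 - 6.4715 / 5
= 1 - 1.2943 = -0.2943.

-0.2943


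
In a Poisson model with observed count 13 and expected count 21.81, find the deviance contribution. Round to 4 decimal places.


First: ln(13/21.81) = -0.517419.
Then: 13 * -0.517419 = -6.726447.
y - mu = 13 - 21.81 = -8.81.
D = 2(-6.726447 - -8.81) = 4.167106, which rounds to 4.1671.

4.1671


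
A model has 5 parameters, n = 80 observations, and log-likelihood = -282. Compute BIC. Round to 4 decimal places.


Compute k*ln(n) = 5*ln(80) = 5*4.382027 = 21.910135.
Then -2*loglik = 564.
BIC = 21.910135 + 564 = 585.910135, which rounds to 585.9101.

585.9101


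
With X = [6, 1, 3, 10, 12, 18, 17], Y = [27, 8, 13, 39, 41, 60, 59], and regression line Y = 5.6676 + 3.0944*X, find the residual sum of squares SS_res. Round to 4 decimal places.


For each point, residual = actual - predicted.
Residuals: [2.7660, -0.7620, -1.9508, 2.3884, -1.8004, -1.3668, 0.7276].
Sum of squared residuals = 23.3805.

23.3805


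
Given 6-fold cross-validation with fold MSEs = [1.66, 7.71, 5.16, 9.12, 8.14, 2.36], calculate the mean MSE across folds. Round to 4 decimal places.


Total MSE across folds = 34.1500.
CV-MSE = 34.1500/6 = 5.6917.

5.6917


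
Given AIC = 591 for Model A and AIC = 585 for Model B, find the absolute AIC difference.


Compute |591 - 585| = 6.
Model B has the smaller AIC.

6


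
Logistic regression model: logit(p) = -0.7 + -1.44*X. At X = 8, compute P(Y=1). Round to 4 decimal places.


Compute z = -0.7 + (-1.44)(8) = -12.2200.
exp(-z) = 202804.9584.
P = 1/(1 + 202804.9584) = 0.0000.

0.0000


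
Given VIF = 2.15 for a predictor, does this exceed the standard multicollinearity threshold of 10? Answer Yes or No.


The threshold is 10.
VIF = 2.15 is < 10.
Multicollinearity indication: No.

No


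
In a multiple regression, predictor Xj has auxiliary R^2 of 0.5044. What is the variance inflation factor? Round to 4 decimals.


Denominator: 1 - 0.5044 = 0.4956.
VIF = 1 / 0.4956 = 2.0178.

2.0178


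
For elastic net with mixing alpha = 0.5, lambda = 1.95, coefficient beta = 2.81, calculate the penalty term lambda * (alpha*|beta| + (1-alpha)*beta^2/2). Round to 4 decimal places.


L1 component = 0.5 * |2.81| = 1.4050.
L2 component = 0.5 * 2.81^2 / 2 = 1.9740.
Penalty = 1.95 * (1.4050 + 1.9740) = 1.95 * 3.3790 = 6.5891.

6.5891


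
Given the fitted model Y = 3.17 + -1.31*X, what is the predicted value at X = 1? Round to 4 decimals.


Predicted value:
Y = 3.17 + (-1.31)(1) = 3.17 + -1.3100 = 1.8600.

1.8600


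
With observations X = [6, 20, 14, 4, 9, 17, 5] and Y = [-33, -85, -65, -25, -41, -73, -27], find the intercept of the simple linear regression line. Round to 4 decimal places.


Compute b1 = -3.8162 from the OLS formula.
With xbar = 10.7143 and ybar = -49.8571, the intercept is:
b0 = -49.8571 - -3.8162 * 10.7143 = -8.9690.

-8.9690


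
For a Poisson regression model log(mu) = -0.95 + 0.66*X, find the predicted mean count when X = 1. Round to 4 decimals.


eta = -0.95 + 0.66 * 1 = -0.2900.
mu = exp(-0.2900) = 0.7483.

0.7483


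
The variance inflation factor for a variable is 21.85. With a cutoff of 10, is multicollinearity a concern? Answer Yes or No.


The threshold is 10.
VIF = 21.85 is >= 10.
Multicollinearity indication: Yes.

Yes


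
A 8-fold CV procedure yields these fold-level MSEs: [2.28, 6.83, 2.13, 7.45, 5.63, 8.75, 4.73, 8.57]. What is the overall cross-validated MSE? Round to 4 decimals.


Total MSE across folds = 46.3700.
CV-MSE = 46.3700/8 = 5.7963.

5.7963


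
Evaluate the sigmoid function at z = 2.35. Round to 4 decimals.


First, exp(-2.3500) = 0.0954.
Then sigma(z) = 1/(1 + 0.0954) = 0.9129.

0.9129


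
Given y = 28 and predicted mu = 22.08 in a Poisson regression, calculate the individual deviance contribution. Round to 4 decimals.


y/mu = 28/22.08 = 1.268116 (approx.), and ln(28/22.08) = 0.237532.
y * ln(y/mu) = 28 * 0.237532 = 6.650896.
y - mu = 5.92.
D = 2 * (6.650896 - 5.92) = 1.461792, which rounds to 1.4618.

1.4618


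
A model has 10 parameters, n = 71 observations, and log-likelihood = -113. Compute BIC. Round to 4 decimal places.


k * ln(n) = 10 * ln(71) = 10 * 4.262680 = 42.626800.
-2 * loglik = -2 * (-113) = 226.
BIC = 42.626800 + 226 = 268.626800, which rounds to 268.6268.

268.6268


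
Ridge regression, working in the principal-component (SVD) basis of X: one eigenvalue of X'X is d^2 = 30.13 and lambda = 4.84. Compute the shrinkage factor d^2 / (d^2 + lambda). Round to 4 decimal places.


Denominator = d^2 + lambda = 30.13 + 4.84 = 34.9700.
Shrinkage = 30.13 / 34.9700 = 0.8616.

0.8616


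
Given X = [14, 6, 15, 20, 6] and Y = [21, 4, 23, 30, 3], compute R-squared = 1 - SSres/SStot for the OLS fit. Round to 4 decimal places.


The fitted line is Y = -7.8065 + 1.9677*X.
SSres = 6.6452, SStot = 582.8000.
R^2 = 1 - SSres/SStot = 0.9886.

0.9886


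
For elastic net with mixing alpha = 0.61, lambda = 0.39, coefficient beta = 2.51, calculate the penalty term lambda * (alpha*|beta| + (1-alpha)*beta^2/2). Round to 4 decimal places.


alpha * |beta| = 0.61 * 2.51 = 1.5311.
(1-alpha) * beta^2/2 = 0.39 * 6.3001/2 = 1.2285.
Total = 0.39 * (1.5311 + 1.2285) = 1.0763.

1.0763


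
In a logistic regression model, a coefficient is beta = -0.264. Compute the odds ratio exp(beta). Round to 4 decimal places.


The odds ratio is computed as:
OR = e^(-0.264) = 0.7680.

0.7680


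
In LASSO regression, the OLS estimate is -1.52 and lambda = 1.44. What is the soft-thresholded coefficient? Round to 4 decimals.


Check: |-1.52| = 1.52 vs lambda = 1.44.
Since |beta| > lambda, coefficient = sign(beta)*(|beta| - lambda) = -0.0800.
Soft-thresholded coefficient = -0.0800.

-0.0800


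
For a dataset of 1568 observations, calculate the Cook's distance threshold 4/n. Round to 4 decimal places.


The threshold is 4/n.
4/1568 = 0.0026.

0.0026


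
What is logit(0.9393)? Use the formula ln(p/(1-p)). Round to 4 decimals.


1 - p = 0.0607.
p/(1-p) = 15.4745.
logit = ln(15.4745) = 2.7392.

2.7392


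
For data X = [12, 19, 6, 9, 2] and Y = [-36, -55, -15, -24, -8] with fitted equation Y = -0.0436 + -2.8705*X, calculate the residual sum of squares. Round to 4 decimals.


Compute predicted values, then residuals = yi - yhat_i.
Residuals: [-1.5104, -0.4169, 2.2666, 1.8781, -2.2154].
SSres = sum(residual^2) = 16.0278.

16.0278


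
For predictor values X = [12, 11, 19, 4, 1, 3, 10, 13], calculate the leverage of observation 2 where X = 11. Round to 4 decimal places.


n = 8, xbar = 9.1250.
SXX = sum((xi - xbar)^2) = 254.8750.
h = 1/8 + (11 - 9.1250)^2 / 254.8750 = 0.1388.

0.1388


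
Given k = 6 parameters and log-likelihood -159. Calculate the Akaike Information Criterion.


Compute:
2k = 2*6 = 12.
-2*loglik = -2*(-159) = 318.
AIC = 12 + 318 = 330.

330


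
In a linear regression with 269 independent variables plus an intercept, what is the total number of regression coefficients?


Total coefficients = number of predictors + 1 (for the intercept).
= 269 + 1 = 270.

270


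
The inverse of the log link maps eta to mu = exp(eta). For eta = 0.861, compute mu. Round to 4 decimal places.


mu = exp(eta) = exp(0.861).
= 2.3655.

2.3655


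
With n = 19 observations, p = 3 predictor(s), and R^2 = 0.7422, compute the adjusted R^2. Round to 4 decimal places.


Using the formula:
(1 - 0.7422) = 0.2578.
Multiply by 18/15: 0.2578 * 18 = 4.6404, then 4.6404 / 15 = 0.3094.
Adj R^2 = 1 - 0.3094 = 0.6906.

0.6906


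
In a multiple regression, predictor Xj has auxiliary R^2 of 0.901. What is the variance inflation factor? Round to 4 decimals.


Using VIF = 1/(1 - R^2_j):
1 - 0.901 = 0.099.
VIF = 10.1010.

10.1010


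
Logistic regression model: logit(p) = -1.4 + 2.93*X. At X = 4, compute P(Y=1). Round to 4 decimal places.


z = -1.4 + 2.93 * 4 = 10.3200.
Sigmoid: P = 1 / (1 + exp(-10.3200)) = 1.0000.

1.0000


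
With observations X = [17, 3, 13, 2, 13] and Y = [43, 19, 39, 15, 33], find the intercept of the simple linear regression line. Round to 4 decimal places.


First find the slope: b1 = 1.8058.
Means: xbar = 9.6000, ybar = 29.8000.
b0 = ybar - b1 * xbar = 29.8000 - 1.8058 * 9.6000 = 12.4643.

12.4643


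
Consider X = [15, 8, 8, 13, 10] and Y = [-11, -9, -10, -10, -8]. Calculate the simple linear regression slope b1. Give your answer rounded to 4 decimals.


First compute the means: xbar = 10.8000, ybar = -9.6000.
Then S_xx = sum((xi - xbar)^2) = 38.8000.
S_xy = sum((xi - xbar)(yi - ybar)) = -8.6000.
b1 = S_xy / S_xx = -8.6000 / 38.8000 = -0.2216.

-0.2216


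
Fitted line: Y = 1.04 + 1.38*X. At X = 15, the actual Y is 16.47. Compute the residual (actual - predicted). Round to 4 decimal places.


Predicted = 1.04 + 1.38 * 15 = 21.7400.
Residual = 16.47 - 21.7400 = -5.2700.

-5.2700
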